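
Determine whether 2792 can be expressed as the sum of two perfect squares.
26² + 46² (a=26, b=46)

Factorization: 2792 = 2^3 × 349
By Fermat: n is sum of two squares iff every prime p ≡ 3 (mod 4) appears to even power.
All primes ≡ 3 (mod 4) appear to even power.
Search a = 0, 1, 2, … for 2792 - a² a perfect square: first hit at a = 26: 2792 - 676 = 2116 = 46².
2792 = 26² + 46² = 676 + 2116 ✓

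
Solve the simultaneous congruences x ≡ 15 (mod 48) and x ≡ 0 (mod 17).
255

Using Chinese Remainder Theorem:
M = 48 × 17 = 816
M1 = 17, M2 = 48
y1 = 17^(-1) mod 48 = 17
y2 = 48^(-1) mod 17 = 11
x = (15×17×17 + 0×48×11) mod 816 = 255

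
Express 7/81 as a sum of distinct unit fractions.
1/12 + 1/324

Greedy algorithm:
7/81: ceiling(81/7) = 12, use 1/12
1/324: ceiling(324/1) = 324, use 1/324
Result: 7/81 = 1/12 + 1/324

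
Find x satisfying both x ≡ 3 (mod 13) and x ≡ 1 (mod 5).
16

Using Chinese Remainder Theorem:
M = 13 × 5 = 65
M1 = 5, M2 = 13
y1 = 5^(-1) mod 13 = 8
y2 = 13^(-1) mod 5 = 2
x = (3×5×8 + 1×13×2) mod 65 = 16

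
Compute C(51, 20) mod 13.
10

Using Lucas' theorem:
Write n=51 and k=20 in base 13:
n in base 13: [3, 12]
k in base 13: [1, 7]
C(51,20) mod 13 = ∏ C(n_i, k_i) mod 13
Digit binomials (mod 13): C(3,1) = 3; C(12,7) = 792 ≡ 12
Product: 3 × 12 = 36 ≡ 10 (mod 13)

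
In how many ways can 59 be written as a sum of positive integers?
831820

p(n) counts ways to write n as a sum of positive integers (order ignored).
Euler's pentagonal recurrence: p(k) = p(k-1) + p(k-2) - p(k-5) - p(k-7) + p(k-12) + p(k-15) - ... (offsets j(3j∓1)/2, signs ++--, p(0)=1, p(<0)=0).
DP table for k = 0..58: p(0)=1, p(1)=1, p(2)=2, p(3)=3, p(4)=5, p(5)=7, p(6)=11, p(7)=15, p(8)=22, p(9)=30, p(10)=42, p(11)=56, p(12)=77, p(13)=101, p(14)=135, p(15)=176, p(16)=231, p(17)=297, p(18)=385, p(19)=490, p(20)=627, p(21)=792, p(22)=1002, p(23)=1255, p(24)=1575, p(25)=1958, p(26)=2436, p(27)=3010, p(28)=3718, p(29)=4565, p(30)=5604, p(31)=6842, p(32)=8349, p(33)=10143, p(34)=12310, p(35)=14883, p(36)=17977, p(37)=21637, p(38)=26015, p(39)=31185, p(40)=37338, p(41)=44583, p(42)=53174, p(43)=63261, p(44)=75175, p(45)=89134, p(46)=105558, p(47)=124754, p(48)=147273, p(49)=173525, p(50)=204226, p(51)=239943, p(52)=281589, p(53)=329931, p(54)=386155, p(55)=451276, p(56)=526823, p(57)=614154, p(58)=715220.
Final step: p(59) = p(58) + p(57) - p(54) - p(52) + p(47) + p(44) - p(37) - p(33) + p(24) + p(19) - p(8) - p(2)
= 715220 + 614154 - 386155 - 281589 + 124754 + 75175 - 21637 - 10143 + 1575 + 490 - 22 - 2
= 831820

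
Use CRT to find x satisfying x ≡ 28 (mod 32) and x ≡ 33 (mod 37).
1180

Using Chinese Remainder Theorem:
M = 32 × 37 = 1184
M1 = 37, M2 = 32
y1 = 37^(-1) mod 32 = 13
y2 = 32^(-1) mod 37 = 22
x = (28×37×13 + 33×32×22) mod 1184 = 1180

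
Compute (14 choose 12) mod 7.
0

Using Lucas' theorem:
Write n=14 and k=12 in base 7:
n in base 7: [2, 0]
k in base 7: [1, 5]
C(14,12) mod 7 = ∏ C(n_i, k_i) mod 7
Digit binomials (mod 7): C(2,1) = 2; C(0,5) = 0 (k_i > n_i)
Product: 2 × 0 = 0 ≡ 0 (mod 7)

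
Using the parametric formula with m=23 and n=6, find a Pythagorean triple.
(493, 276, 565)

Euclid's formula: a = m² - n², b = 2mn, c = m² + n²
m = 23, n = 6
a = 23² - 6² = 529 - 36 = 493
b = 2 × 23 × 6 = 276
c = 23² + 6² = 529 + 36 = 565
Verification: 493² + 276² = 243049 + 76176 = 319225 = 565² ✓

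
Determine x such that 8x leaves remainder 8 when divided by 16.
x ≡ 1 (mod 2)

gcd(8, 16) = 8, which divides 8, so solutions exist.
Divide through by 8: x ≡ 1 (mod 2).
The coefficient of x is now 1, so x ≡ 1 (mod 2).
Check: 8 × 1 = 8 ≡ 8 (mod 16).
x ≡ 1 (mod 2), giving 8 solutions mod 16.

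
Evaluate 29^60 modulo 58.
29

Repeated squaring. Binary of 60 = 111100.
29^1 ≡ 29 (mod 58); 29^2 ≡ 29 (mod 58); 29^4 ≡ 29 (mod 58); 29^8 ≡ 29 (mod 58); 29^16 ≡ 29 (mod 58); 29^32 ≡ 29 (mod 58)
29^60 = 29^4 × 29^8 × 29^16 × 29^32 ≡ 29 (mod 58)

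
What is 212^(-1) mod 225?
173

gcd(212, 225) = 1, so the inverse exists.
Extended Euclidean algorithm on (225, 212):
225 = 1 × 212 + 13  ⟹  13 = (1)·225 + (-1)·212
212 = 16 × 13 + 4  ⟹  4 = (-16)·225 + (17)·212
13 = 3 × 4 + 1  ⟹  1 = (49)·225 + (-52)·212
So (-52)·212 ≡ 1 (mod 225), i.e. 212^(-1) ≡ -52 ≡ 173 (mod 225).
Check: 212 × 173 = 36676 ≡ 1 (mod 225)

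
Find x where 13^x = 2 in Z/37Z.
23

Baby-step giant-step with step n = ⌈√37⌉ = 7.
Baby steps 13^j mod 37 (j:value) for j=0..6: 0:1, 1:13, 2:21, 3:14, 4:34, 5:35, 6:11.
Giant-step multiplier: 13^(-7) ≡ 13^(36-7) = 13^29 ≡ 22 (mod 37).
Giant steps γ_i = 2·22^i mod 37: γ_0=2, γ_1=7, γ_2=6, γ_3=21 (in table at j=2).
x = i·n + j = 3·7 + 2 = 23.
Check: 13^23 ≡ 2 (mod 37).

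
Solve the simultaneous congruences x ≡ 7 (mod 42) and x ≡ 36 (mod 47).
553

Using Chinese Remainder Theorem:
M = 42 × 47 = 1974
M1 = 47, M2 = 42
y1 = 47^(-1) mod 42 = 17
y2 = 42^(-1) mod 47 = 28
x = (7×47×17 + 36×42×28) mod 1974 = 553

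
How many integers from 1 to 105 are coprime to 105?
48

105 = 3 × 5 × 7
φ(n) = n × ∏(1 - 1/p) for each prime p dividing n
φ(105) = 105 × (1 - 1/3) × (1 - 1/5) × (1 - 1/7) = 48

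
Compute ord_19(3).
18

19 is prime, so ord(3) divides φ(19) = 18.
Divisors of 18: 1, 2, 3, 6, 9, 18.
Repeated squaring: 3^1 ≡ 3, 3^2 ≡ 9, 3^4 ≡ 5, 3^8 ≡ 6, 3^16 ≡ 17 (mod 19).
Test 3^d mod 19 for each divisor d in increasing order:
3^1 ≡ 3
3^2 ≡ 9
3^3 = 3^2·3^1 ≡ 8
3^6 = 3^4·3^2 ≡ 7
3^9 = 3^8·3^1 ≡ 18
3^18 = 3^16·3^2 ≡ 1  ← first divisor giving 1
The order is 18.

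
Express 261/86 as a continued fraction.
[3; 28, 1, 2]

Euclidean algorithm steps:
261 = 3 × 86 + 3
86 = 28 × 3 + 2
3 = 1 × 2 + 1
2 = 2 × 1 + 0
Continued fraction: [3; 28, 1, 2]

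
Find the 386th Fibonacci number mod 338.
135

Matrix identity: Q^n = [[F_(n+1), F_n], [F_n, F_(n-1)]] with Q = [[1,1],[1,0]].
n = 386 = 110000010₂. Square-and-multiply, entries mod 338:
Q^1 = [[1,1],[1,0]]
Q^3 = (Q^1)²·Q = [[3,2],[2,1]]
Q^6 = (Q^3)² = [[13,8],[8,5]]
Q^12 = (Q^6)² = [[233,144],[144,89]]
Q^24 = (Q^12)² = [[327,62],[62,265]]
Q^48 = (Q^24)² = [[247,200],[200,47]]
Q^96 = (Q^48)² = [[285,326],[326,297]]
Q^193 = (Q^96)²·Q = [[25,249],[249,114]]
Q^386 = (Q^193)² = [[96,135],[135,299]]
F_386 mod 338 = Q^386[0][1] = 135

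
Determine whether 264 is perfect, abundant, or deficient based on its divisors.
abundant

Proper divisors of 264: sum = 1 + 2 + 3 + 4 + 6 + 8 + 11 + 12 + 22 + 24 + 33 + 44 + 66 + 88 + 132 = 456
Since 456 > 264, 264 is abundant.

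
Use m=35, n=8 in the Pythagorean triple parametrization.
(1161, 560, 1289)

Euclid's formula: a = m² - n², b = 2mn, c = m² + n²
m = 35, n = 8
a = 35² - 8² = 1225 - 64 = 1161
b = 2 × 35 × 8 = 560
c = 35² + 8² = 1225 + 64 = 1289
Verification: 1161² + 560² = 1347921 + 313600 = 1661521 = 1289² ✓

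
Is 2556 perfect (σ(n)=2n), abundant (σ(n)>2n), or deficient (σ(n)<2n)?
abundant

Proper divisors of 2556: sum = 1 + 2 + 3 + 4 + 6 + 9 + 12 + 18 + ... + 426 + 639 + 852 + 1278 (17 divisors) = 3996
Since 3996 > 2556, 2556 is abundant.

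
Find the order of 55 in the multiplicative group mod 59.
58

59 is prime, so ord(55) divides φ(59) = 58.
Divisors of 58: 1, 2, 29, 58.
Repeated squaring: 55^1 ≡ 55, 55^2 ≡ 16, 55^4 ≡ 20, 55^8 ≡ 46, 55^16 ≡ 51, 55^32 ≡ 5 (mod 59).
Test 55^d mod 59 for each divisor d in increasing order:
55^1 ≡ 55
55^2 ≡ 16
55^29 = 55^16·55^8·55^4·55^1 ≡ 58
55^58 = 55^32·55^16·55^8·55^2 ≡ 1  ← first divisor giving 1
The order is 58.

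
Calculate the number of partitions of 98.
150198136

p(n) counts ways to write n as a sum of positive integers (order ignored).
Euler's pentagonal recurrence: p(k) = p(k-1) + p(k-2) - p(k-5) - p(k-7) + p(k-12) + p(k-15) - ... (offsets j(3j∓1)/2, signs ++--, p(0)=1, p(<0)=0).
DP table for k = 0..97: p(0)=1, p(1)=1, p(2)=2, p(3)=3, p(4)=5, p(5)=7, p(6)=11, p(7)=15, p(8)=22, p(9)=30, p(10)=42, p(11)=56, p(12)=77, p(13)=101, p(14)=135, p(15)=176, p(16)=231, p(17)=297, p(18)=385, p(19)=490, p(20)=627, p(21)=792, p(22)=1002, p(23)=1255, p(24)=1575, p(25)=1958, p(26)=2436, p(27)=3010, p(28)=3718, p(29)=4565, p(30)=5604, p(31)=6842, p(32)=8349, p(33)=10143, p(34)=12310, p(35)=14883, p(36)=17977, p(37)=21637, p(38)=26015, p(39)=31185, p(40)=37338, p(41)=44583, p(42)=53174, p(43)=63261, p(44)=75175, p(45)=89134, p(46)=105558, p(47)=124754, p(48)=147273, p(49)=173525, p(50)=204226, p(51)=239943, p(52)=281589, p(53)=329931, p(54)=386155, p(55)=451276, p(56)=526823, p(57)=614154, p(58)=715220, p(59)=831820, p(60)=966467, p(61)=1121505, p(62)=1300156, p(63)=1505499, p(64)=1741630, p(65)=2012558, p(66)=2323520, p(67)=2679689, p(68)=3087735, p(69)=3554345, p(70)=4087968, p(71)=4697205, p(72)=5392783, p(73)=6185689, p(74)=7089500, p(75)=8118264, p(76)=9289091, p(77)=10619863, p(78)=12132164, p(79)=13848650, p(80)=15796476, p(81)=18004327, p(82)=20506255, p(83)=23338469, p(84)=26543660, p(85)=30167357, p(86)=34262962, p(87)=38887673, p(88)=44108109, p(89)=49995925, p(90)=56634173, p(91)=64112359, p(92)=72533807, p(93)=82010177, p(94)=92669720, p(95)=104651419, p(96)=118114304, p(97)=133230930.
Final step: p(98) = p(97) + p(96) - p(93) - p(91) + p(86) + p(83) - p(76) - p(72) + p(63) + p(58) - p(47) - p(41) + p(28) + p(21) - p(6)
= 133230930 + 118114304 - 82010177 - 64112359 + 34262962 + 23338469 - 9289091 - 5392783 + 1505499 + 715220 - 124754 - 44583 + 3718 + 792 - 11
= 150198136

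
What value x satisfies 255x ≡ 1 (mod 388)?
35

gcd(255, 388) = 1, so the inverse exists.
Extended Euclidean algorithm on (388, 255):
388 = 1 × 255 + 133  ⟹  133 = (1)·388 + (-1)·255
255 = 1 × 133 + 122  ⟹  122 = (-1)·388 + (2)·255
133 = 1 × 122 + 11  ⟹  11 = (2)·388 + (-3)·255
122 = 11 × 11 + 1  ⟹  1 = (-23)·388 + (35)·255
So (35)·255 ≡ 1 (mod 388), i.e. 255^(-1) ≡ 35 (mod 388).
Check: 255 × 35 = 8925 ≡ 1 (mod 388)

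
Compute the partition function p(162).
129913904637

p(n) counts ways to write n as a sum of positive integers (order ignored).
Euler's pentagonal recurrence: p(k) = p(k-1) + p(k-2) - p(k-5) - p(k-7) + p(k-12) + p(k-15) - ... (offsets j(3j∓1)/2, signs ++--, p(0)=1, p(<0)=0).
DP table for k = 0..161: p(0)=1, p(1)=1, p(2)=2, p(3)=3, p(4)=5, p(5)=7, p(6)=11, p(7)=15, p(8)=22, p(9)=30, p(10)=42, p(11)=56, p(12)=77, p(13)=101, p(14)=135, p(15)=176, p(16)=231, p(17)=297, p(18)=385, p(19)=490, p(20)=627, p(21)=792, p(22)=1002, p(23)=1255, p(24)=1575, p(25)=1958, p(26)=2436, p(27)=3010, p(28)=3718, p(29)=4565, p(30)=5604, p(31)=6842, p(32)=8349, p(33)=10143, p(34)=12310, p(35)=14883, p(36)=17977, p(37)=21637, p(38)=26015, p(39)=31185, p(40)=37338, p(41)=44583, p(42)=53174, p(43)=63261, p(44)=75175, p(45)=89134, p(46)=105558, p(47)=124754, p(48)=147273, p(49)=173525, p(50)=204226, p(51)=239943, p(52)=281589, p(53)=329931, p(54)=386155, p(55)=451276, p(56)=526823, p(57)=614154, p(58)=715220, p(59)=831820, p(60)=966467, p(61)=1121505, p(62)=1300156, p(63)=1505499, p(64)=1741630, p(65)=2012558, p(66)=2323520, p(67)=2679689, p(68)=3087735, p(69)=3554345, p(70)=4087968, p(71)=4697205, p(72)=5392783, p(73)=6185689, p(74)=7089500, p(75)=8118264, p(76)=9289091, p(77)=10619863, p(78)=12132164, p(79)=13848650, p(80)=15796476, p(81)=18004327, p(82)=20506255, p(83)=23338469, p(84)=26543660, p(85)=30167357, p(86)=34262962, p(87)=38887673, p(88)=44108109, p(89)=49995925, p(90)=56634173, p(91)=64112359, p(92)=72533807, p(93)=82010177, p(94)=92669720, p(95)=104651419, p(96)=118114304, p(97)=133230930, p(98)=150198136, p(99)=169229875, p(100)=190569292, p(101)=214481126, p(102)=241265379, p(103)=271248950, p(104)=304801365, p(105)=342325709, p(106)=384276336, p(107)=431149389, p(108)=483502844, p(109)=541946240, p(110)=607163746, p(111)=679903203, p(112)=761002156, p(113)=851376628, p(114)=952050665, p(115)=1064144451, p(116)=1188908248, p(117)=1327710076, p(118)=1482074143, p(119)=1653668665, p(120)=1844349560, p(121)=2056148051, p(122)=2291320912, p(123)=2552338241, p(124)=2841940500, p(125)=3163127352, p(126)=3519222692, p(127)=3913864295, p(128)=4351078600, p(129)=4835271870, p(130)=5371315400, p(131)=5964539504, p(132)=6620830889, p(133)=7346629512, p(134)=8149040695, p(135)=9035836076, p(136)=10015581680, p(137)=11097645016, p(138)=12292341831, p(139)=13610949895, p(140)=15065878135, p(141)=16670689208, p(142)=18440293320, p(143)=20390982757, p(144)=22540654445, p(145)=24908858009, p(146)=27517052599, p(147)=30388671978, p(148)=33549419497, p(149)=37027355200, p(150)=40853235313, p(151)=45060624582, p(152)=49686288421, p(153)=54770336324, p(154)=60356673280, p(155)=66493182097, p(156)=73232243759, p(157)=80630964769, p(158)=88751778802, p(159)=97662728555, p(160)=107438159466, p(161)=118159068427.
Final step: p(162) = p(161) + p(160) - p(157) - p(155) + p(150) + p(147) - p(140) - p(136) + p(127) + p(122) - p(111) - p(105) + p(92) + p(85) - p(70) - p(62) + p(45) + p(36) - p(17) - p(7)
= 118159068427 + 107438159466 - 80630964769 - 66493182097 + 40853235313 + 30388671978 - 15065878135 - 10015581680 + 3913864295 + 2291320912 - 679903203 - 342325709 + 72533807 + 30167357 - 4087968 - 1300156 + 89134 + 17977 - 297 - 15
= 129913904637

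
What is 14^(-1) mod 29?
27

gcd(14, 29) = 1, so the inverse exists.
Extended Euclidean algorithm on (29, 14):
29 = 2 × 14 + 1  ⟹  1 = (1)·29 + (-2)·14
So (-2)·14 ≡ 1 (mod 29), i.e. 14^(-1) ≡ -2 ≡ 27 (mod 29).
Check: 14 × 27 = 378 ≡ 1 (mod 29)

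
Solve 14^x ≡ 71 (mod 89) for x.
46

Baby-step giant-step with step n = ⌈√89⌉ = 10.
Baby steps 14^j mod 89 (j:value) for j=0..9: 0:1, 1:14, 2:18, 3:74, 4:57, 5:86, 6:47, 7:35, 8:45, 9:7.
Giant-step multiplier: 14^(-10) ≡ 14^(88-10) = 14^78 ≡ 10 (mod 89).
Giant steps γ_i = 71·10^i mod 89: γ_0=71, γ_1=87, γ_2=69, γ_3=67, γ_4=47 (in table at j=6).
x = i·n + j = 4·10 + 6 = 46.
Check: 14^46 ≡ 71 (mod 89).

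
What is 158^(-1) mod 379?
12

gcd(158, 379) = 1, so the inverse exists.
Extended Euclidean algorithm on (379, 158):
379 = 2 × 158 + 63  ⟹  63 = (1)·379 + (-2)·158
158 = 2 × 63 + 32  ⟹  32 = (-2)·379 + (5)·158
63 = 1 × 32 + 31  ⟹  31 = (3)·379 + (-7)·158
32 = 1 × 31 + 1  ⟹  1 = (-5)·379 + (12)·158
So (12)·158 ≡ 1 (mod 379), i.e. 158^(-1) ≡ 12 (mod 379).
Check: 158 × 12 = 1896 ≡ 1 (mod 379)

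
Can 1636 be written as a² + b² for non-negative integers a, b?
6² + 40² (a=6, b=40)

Factorization: 1636 = 2^2 × 409
By Fermat: n is sum of two squares iff every prime p ≡ 3 (mod 4) appears to even power.
All primes ≡ 3 (mod 4) appear to even power.
Search a = 0, 1, 2, … for 1636 - a² a perfect square: first hit at a = 6: 1636 - 36 = 1600 = 40².
1636 = 6² + 40² = 36 + 1600 ✓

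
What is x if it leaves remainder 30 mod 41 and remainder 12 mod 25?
112

Using Chinese Remainder Theorem:
M = 41 × 25 = 1025
M1 = 25, M2 = 41
y1 = 25^(-1) mod 41 = 23
y2 = 41^(-1) mod 25 = 11
x = (30×25×23 + 12×41×11) mod 1025 = 112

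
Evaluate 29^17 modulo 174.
29

Repeated squaring. Binary of 17 = 10001.
29^1 ≡ 29 (mod 174); 29^2 ≡ 145 (mod 174); 29^4 ≡ 145 (mod 174); 29^8 ≡ 145 (mod 174); 29^16 ≡ 145 (mod 174)
29^17 = 29^1 × 29^16 ≡ 29 (mod 174)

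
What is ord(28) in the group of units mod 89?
88

89 is prime, so ord(28) divides φ(89) = 88.
Divisors of 88: 1, 2, 4, 8, 11, 22, 44, 88.
Repeated squaring: 28^1 ≡ 28, 28^2 ≡ 72, 28^4 ≡ 22, 28^8 ≡ 39, 28^16 ≡ 8, 28^32 ≡ 64, 28^64 ≡ 2 (mod 89).
Test 28^d mod 89 for each divisor d in increasing order:
28^1 ≡ 28
28^2 ≡ 72
28^4 ≡ 22
28^8 ≡ 39
28^11 = 28^8·28^2·28^1 ≡ 37
28^22 = 28^16·28^4·28^2 ≡ 34
28^44 = 28^32·28^8·28^4 ≡ 88
28^88 = 28^64·28^16·28^8 ≡ 1  ← first divisor giving 1
The order is 88.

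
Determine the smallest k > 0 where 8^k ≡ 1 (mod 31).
5

31 is prime, so ord(8) divides φ(31) = 30.
Divisors of 30: 1, 2, 3, 5, 6, 10, 15, 30.
Repeated squaring: 8^1 ≡ 8, 8^2 ≡ 2, 8^4 ≡ 4, 8^8 ≡ 16, 8^16 ≡ 8 (mod 31).
Test 8^d mod 31 for each divisor d in increasing order:
8^1 ≡ 8
8^2 ≡ 2
8^3 = 8^2·8^1 ≡ 16
8^5 = 8^4·8^1 ≡ 1  ← first divisor giving 1
The order is 5.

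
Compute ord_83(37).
41

83 is prime, so ord(37) divides φ(83) = 82.
Divisors of 82: 1, 2, 41, 82.
Repeated squaring: 37^1 ≡ 37, 37^2 ≡ 41, 37^4 ≡ 21, 37^8 ≡ 26, 37^16 ≡ 12, 37^32 ≡ 61, 37^64 ≡ 69 (mod 83).
Test 37^d mod 83 for each divisor d in increasing order:
37^1 ≡ 37
37^2 ≡ 41
37^41 = 37^32·37^8·37^1 ≡ 1  ← first divisor giving 1
The order is 41.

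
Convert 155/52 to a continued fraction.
[2; 1, 51]

Euclidean algorithm steps:
155 = 2 × 52 + 51
52 = 1 × 51 + 1
51 = 51 × 1 + 0
Continued fraction: [2; 1, 51]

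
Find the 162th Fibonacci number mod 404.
144

Matrix identity: Q^n = [[F_(n+1), F_n], [F_n, F_(n-1)]] with Q = [[1,1],[1,0]].
n = 162 = 10100010₂. Square-and-multiply, entries mod 404:
Q^1 = [[1,1],[1,0]]
Q^2 = (Q^1)² = [[2,1],[1,1]]
Q^5 = (Q^2)²·Q = [[8,5],[5,3]]
Q^10 = (Q^5)² = [[89,55],[55,34]]
Q^20 = (Q^10)² = [[38,301],[301,141]]
Q^40 = (Q^20)² = [[337,147],[147,190]]
Q^81 = (Q^40)²·Q = [[143,242],[242,305]]
Q^162 = (Q^81)² = [[233,144],[144,89]]
F_162 mod 404 = Q^162[0][1] = 144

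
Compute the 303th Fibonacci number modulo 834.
706

Matrix identity: Q^n = [[F_(n+1), F_n], [F_n, F_(n-1)]] with Q = [[1,1],[1,0]].
n = 303 = 100101111₂. Square-and-multiply, entries mod 834:
Q^1 = [[1,1],[1,0]]
Q^2 = (Q^1)² = [[2,1],[1,1]]
Q^4 = (Q^2)² = [[5,3],[3,2]]
Q^9 = (Q^4)²·Q = [[55,34],[34,21]]
Q^18 = (Q^9)² = [[11,82],[82,763]]
Q^37 = (Q^18)²·Q = [[257,173],[173,84]]
Q^75 = (Q^37)²·Q = [[681,68],[68,613]]
Q^151 = (Q^75)²·Q = [[99,511],[511,422]]
Q^303 = (Q^151)²·Q = [[57,706],[706,185]]
F_303 mod 834 = Q^303[0][1] = 706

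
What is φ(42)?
12

42 = 2 × 3 × 7
φ(n) = n × ∏(1 - 1/p) for each prime p dividing n
φ(42) = 42 × (1 - 1/2) × (1 - 1/3) × (1 - 1/7) = 12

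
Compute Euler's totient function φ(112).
48

112 = 2^4 × 7
φ(n) = n × ∏(1 - 1/p) for each prime p dividing n
φ(112) = 112 × (1 - 1/2) × (1 - 1/7) = 48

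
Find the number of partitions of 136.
10015581680

p(n) counts ways to write n as a sum of positive integers (order ignored).
Euler's pentagonal recurrence: p(k) = p(k-1) + p(k-2) - p(k-5) - p(k-7) + p(k-12) + p(k-15) - ... (offsets j(3j∓1)/2, signs ++--, p(0)=1, p(<0)=0).
DP table for k = 0..135: p(0)=1, p(1)=1, p(2)=2, p(3)=3, p(4)=5, p(5)=7, p(6)=11, p(7)=15, p(8)=22, p(9)=30, p(10)=42, p(11)=56, p(12)=77, p(13)=101, p(14)=135, p(15)=176, p(16)=231, p(17)=297, p(18)=385, p(19)=490, p(20)=627, p(21)=792, p(22)=1002, p(23)=1255, p(24)=1575, p(25)=1958, p(26)=2436, p(27)=3010, p(28)=3718, p(29)=4565, p(30)=5604, p(31)=6842, p(32)=8349, p(33)=10143, p(34)=12310, p(35)=14883, p(36)=17977, p(37)=21637, p(38)=26015, p(39)=31185, p(40)=37338, p(41)=44583, p(42)=53174, p(43)=63261, p(44)=75175, p(45)=89134, p(46)=105558, p(47)=124754, p(48)=147273, p(49)=173525, p(50)=204226, p(51)=239943, p(52)=281589, p(53)=329931, p(54)=386155, p(55)=451276, p(56)=526823, p(57)=614154, p(58)=715220, p(59)=831820, p(60)=966467, p(61)=1121505, p(62)=1300156, p(63)=1505499, p(64)=1741630, p(65)=2012558, p(66)=2323520, p(67)=2679689, p(68)=3087735, p(69)=3554345, p(70)=4087968, p(71)=4697205, p(72)=5392783, p(73)=6185689, p(74)=7089500, p(75)=8118264, p(76)=9289091, p(77)=10619863, p(78)=12132164, p(79)=13848650, p(80)=15796476, p(81)=18004327, p(82)=20506255, p(83)=23338469, p(84)=26543660, p(85)=30167357, p(86)=34262962, p(87)=38887673, p(88)=44108109, p(89)=49995925, p(90)=56634173, p(91)=64112359, p(92)=72533807, p(93)=82010177, p(94)=92669720, p(95)=104651419, p(96)=118114304, p(97)=133230930, p(98)=150198136, p(99)=169229875, p(100)=190569292, p(101)=214481126, p(102)=241265379, p(103)=271248950, p(104)=304801365, p(105)=342325709, p(106)=384276336, p(107)=431149389, p(108)=483502844, p(109)=541946240, p(110)=607163746, p(111)=679903203, p(112)=761002156, p(113)=851376628, p(114)=952050665, p(115)=1064144451, p(116)=1188908248, p(117)=1327710076, p(118)=1482074143, p(119)=1653668665, p(120)=1844349560, p(121)=2056148051, p(122)=2291320912, p(123)=2552338241, p(124)=2841940500, p(125)=3163127352, p(126)=3519222692, p(127)=3913864295, p(128)=4351078600, p(129)=4835271870, p(130)=5371315400, p(131)=5964539504, p(132)=6620830889, p(133)=7346629512, p(134)=8149040695, p(135)=9035836076.
Final step: p(136) = p(135) + p(134) - p(131) - p(129) + p(124) + p(121) - p(114) - p(110) + p(101) + p(96) - p(85) - p(79) + p(66) + p(59) - p(44) - p(36) + p(19) + p(10)
= 9035836076 + 8149040695 - 5964539504 - 4835271870 + 2841940500 + 2056148051 - 952050665 - 607163746 + 214481126 + 118114304 - 30167357 - 13848650 + 2323520 + 831820 - 75175 - 17977 + 490 + 42
= 10015581680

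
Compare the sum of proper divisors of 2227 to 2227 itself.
deficient

Proper divisors of 2227: sum = 1 + 17 + 131 = 149
Since 149 < 2227, 2227 is deficient.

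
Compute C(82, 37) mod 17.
8

Using Lucas' theorem:
Write n=82 and k=37 in base 17:
n in base 17: [4, 14]
k in base 17: [2, 3]
C(82,37) mod 17 = ∏ C(n_i, k_i) mod 17
Digit binomials (mod 17): C(4,2) = 6; C(14,3) = 364 ≡ 7
Product: 6 × 7 = 42 ≡ 8 (mod 17)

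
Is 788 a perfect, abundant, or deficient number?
deficient

Proper divisors of 788: sum = 1 + 2 + 4 + 197 + 394 = 598
Since 598 < 788, 788 is deficient.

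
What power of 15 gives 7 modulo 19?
12

Baby-step giant-step with step n = ⌈√19⌉ = 5.
Baby steps 15^j mod 19 (j:value) for j=0..4: 0:1, 1:15, 2:16, 3:12, 4:9.
Giant-step multiplier: 15^(-5) ≡ 15^(18-5) = 15^13 ≡ 10 (mod 19).
Giant steps γ_i = 7·10^i mod 19: γ_0=7, γ_1=13, γ_2=16 (in table at j=2).
x = i·n + j = 2·5 + 2 = 12.
Check: 15^12 ≡ 7 (mod 19).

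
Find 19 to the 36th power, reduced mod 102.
67

Repeated squaring. Binary of 36 = 100100.
19^1 ≡ 19 (mod 102); 19^2 ≡ 55 (mod 102); 19^4 ≡ 67 (mod 102); 19^8 ≡ 1 (mod 102); 19^16 ≡ 1 (mod 102); 19^32 ≡ 1 (mod 102)
19^36 = 19^4 × 19^32 ≡ 67 (mod 102)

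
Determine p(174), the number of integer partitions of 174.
397125074750

p(n) counts ways to write n as a sum of positive integers (order ignored).
Euler's pentagonal recurrence: p(k) = p(k-1) + p(k-2) - p(k-5) - p(k-7) + p(k-12) + p(k-15) - ... (offsets j(3j∓1)/2, signs ++--, p(0)=1, p(<0)=0).
DP table for k = 0..173: p(0)=1, p(1)=1, p(2)=2, p(3)=3, p(4)=5, p(5)=7, p(6)=11, p(7)=15, p(8)=22, p(9)=30, p(10)=42, p(11)=56, p(12)=77, p(13)=101, p(14)=135, p(15)=176, p(16)=231, p(17)=297, p(18)=385, p(19)=490, p(20)=627, p(21)=792, p(22)=1002, p(23)=1255, p(24)=1575, p(25)=1958, p(26)=2436, p(27)=3010, p(28)=3718, p(29)=4565, p(30)=5604, p(31)=6842, p(32)=8349, p(33)=10143, p(34)=12310, p(35)=14883, p(36)=17977, p(37)=21637, p(38)=26015, p(39)=31185, p(40)=37338, p(41)=44583, p(42)=53174, p(43)=63261, p(44)=75175, p(45)=89134, p(46)=105558, p(47)=124754, p(48)=147273, p(49)=173525, p(50)=204226, p(51)=239943, p(52)=281589, p(53)=329931, p(54)=386155, p(55)=451276, p(56)=526823, p(57)=614154, p(58)=715220, p(59)=831820, p(60)=966467, p(61)=1121505, p(62)=1300156, p(63)=1505499, p(64)=1741630, p(65)=2012558, p(66)=2323520, p(67)=2679689, p(68)=3087735, p(69)=3554345, p(70)=4087968, p(71)=4697205, p(72)=5392783, p(73)=6185689, p(74)=7089500, p(75)=8118264, p(76)=9289091, p(77)=10619863, p(78)=12132164, p(79)=13848650, p(80)=15796476, p(81)=18004327, p(82)=20506255, p(83)=23338469, p(84)=26543660, p(85)=30167357, p(86)=34262962, p(87)=38887673, p(88)=44108109, p(89)=49995925, p(90)=56634173, p(91)=64112359, p(92)=72533807, p(93)=82010177, p(94)=92669720, p(95)=104651419, p(96)=118114304, p(97)=133230930, p(98)=150198136, p(99)=169229875, p(100)=190569292, p(101)=214481126, p(102)=241265379, p(103)=271248950, p(104)=304801365, p(105)=342325709, p(106)=384276336, p(107)=431149389, p(108)=483502844, p(109)=541946240, p(110)=607163746, p(111)=679903203, p(112)=761002156, p(113)=851376628, p(114)=952050665, p(115)=1064144451, p(116)=1188908248, p(117)=1327710076, p(118)=1482074143, p(119)=1653668665, p(120)=1844349560, p(121)=2056148051, p(122)=2291320912, p(123)=2552338241, p(124)=2841940500, p(125)=3163127352, p(126)=3519222692, p(127)=3913864295, p(128)=4351078600, p(129)=4835271870, p(130)=5371315400, p(131)=5964539504, p(132)=6620830889, p(133)=7346629512, p(134)=8149040695, p(135)=9035836076, p(136)=10015581680, p(137)=11097645016, p(138)=12292341831, p(139)=13610949895, p(140)=15065878135, p(141)=16670689208, p(142)=18440293320, p(143)=20390982757, p(144)=22540654445, p(145)=24908858009, p(146)=27517052599, p(147)=30388671978, p(148)=33549419497, p(149)=37027355200, p(150)=40853235313, p(151)=45060624582, p(152)=49686288421, p(153)=54770336324, p(154)=60356673280, p(155)=66493182097, p(156)=73232243759, p(157)=80630964769, p(158)=88751778802, p(159)=97662728555, p(160)=107438159466, p(161)=118159068427, p(162)=129913904637, p(163)=142798995930, p(164)=156919475295, p(165)=172389800255, p(166)=189334822579, p(167)=207890420102, p(168)=228204732751, p(169)=250438925115, p(170)=274768617130, p(171)=301384802048, p(172)=330495499613, p(173)=362326859895.
Final step: p(174) = p(173) + p(172) - p(169) - p(167) + p(162) + p(159) - p(152) - p(148) + p(139) + p(134) - p(123) - p(117) + p(104) + p(97) - p(82) - p(74) + p(57) + p(48) - p(29) - p(19)
= 362326859895 + 330495499613 - 250438925115 - 207890420102 + 129913904637 + 97662728555 - 49686288421 - 33549419497 + 13610949895 + 8149040695 - 2552338241 - 1327710076 + 304801365 + 133230930 - 20506255 - 7089500 + 614154 + 147273 - 4565 - 490
= 397125074750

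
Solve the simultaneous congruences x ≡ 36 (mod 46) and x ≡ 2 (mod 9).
128

Using Chinese Remainder Theorem:
M = 46 × 9 = 414
M1 = 9, M2 = 46
y1 = 9^(-1) mod 46 = 41
y2 = 46^(-1) mod 9 = 1
x = (36×9×41 + 2×46×1) mod 414 = 128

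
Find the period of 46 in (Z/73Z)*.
4

73 is prime, so ord(46) divides φ(73) = 72.
Divisors of 72: 1, 2, 3, 4, 6, 8, 9, 12, 18, 24, 36, 72.
Repeated squaring: 46^1 ≡ 46, 46^2 ≡ 72, 46^4 ≡ 1, 46^8 ≡ 1, 46^16 ≡ 1, 46^32 ≡ 1, 46^64 ≡ 1 (mod 73).
Test 46^d mod 73 for each divisor d in increasing order:
46^1 ≡ 46
46^2 ≡ 72
46^3 = 46^2·46^1 ≡ 27
46^4 ≡ 1  ← first divisor giving 1
The order is 4.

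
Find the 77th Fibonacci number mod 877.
283

Matrix identity: Q^n = [[F_(n+1), F_n], [F_n, F_(n-1)]] with Q = [[1,1],[1,0]].
n = 77 = 1001101₂. Square-and-multiply, entries mod 877:
Q^1 = [[1,1],[1,0]]
Q^2 = (Q^1)² = [[2,1],[1,1]]
Q^4 = (Q^2)² = [[5,3],[3,2]]
Q^9 = (Q^4)²·Q = [[55,34],[34,21]]
Q^19 = (Q^9)²·Q = [[626,673],[673,830]]
Q^38 = (Q^19)² = [[254,279],[279,852]]
Q^77 = (Q^38)²·Q = [[153,283],[283,747]]
F_77 mod 877 = Q^77[0][1] = 283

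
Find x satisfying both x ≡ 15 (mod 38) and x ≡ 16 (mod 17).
509

Using Chinese Remainder Theorem:
M = 38 × 17 = 646
M1 = 17, M2 = 38
y1 = 17^(-1) mod 38 = 9
y2 = 38^(-1) mod 17 = 13
x = (15×17×9 + 16×38×13) mod 646 = 509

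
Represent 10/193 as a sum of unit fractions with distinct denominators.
1/20 + 1/552 + 1/532680

Greedy algorithm:
10/193: ceiling(193/10) = 20, use 1/20
7/3860: ceiling(3860/7) = 552, use 1/552
1/532680: ceiling(532680/1) = 532680, use 1/532680
Result: 10/193 = 1/20 + 1/552 + 1/532680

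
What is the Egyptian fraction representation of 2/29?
1/15 + 1/435

Greedy algorithm:
2/29: ceiling(29/2) = 15, use 1/15
1/435: ceiling(435/1) = 435, use 1/435
Result: 2/29 = 1/15 + 1/435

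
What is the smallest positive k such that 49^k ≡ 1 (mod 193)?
12

193 is prime, so ord(49) divides φ(193) = 192.
Divisors of 192: 1, 2, 3, 4, 6, 8, 12, 16, 24, 32, 48, 64, 96, 192.
Repeated squaring: 49^1 ≡ 49, 49^2 ≡ 85, 49^4 ≡ 84, 49^8 ≡ 108, 49^16 ≡ 84, 49^32 ≡ 108, 49^64 ≡ 84, 49^128 ≡ 108 (mod 193).
Test 49^d mod 193 for each divisor d in increasing order:
49^1 ≡ 49
49^2 ≡ 85
49^3 = 49^2·49^1 ≡ 112
49^4 ≡ 84
49^6 = 49^4·49^2 ≡ 192
49^8 ≡ 108
49^12 = 49^8·49^4 ≡ 1  ← first divisor giving 1
The order is 12.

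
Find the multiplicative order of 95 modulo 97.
48

97 is prime, so ord(95) divides φ(97) = 96.
Divisors of 96: 1, 2, 3, 4, 6, 8, 12, 16, 24, 32, 48, 96.
Repeated squaring: 95^1 ≡ 95, 95^2 ≡ 4, 95^4 ≡ 16, 95^8 ≡ 62, 95^16 ≡ 61, 95^32 ≡ 35, 95^64 ≡ 61 (mod 97).
Test 95^d mod 97 for each divisor d in increasing order:
95^1 ≡ 95
95^2 ≡ 4
95^3 = 95^2·95^1 ≡ 89
95^4 ≡ 16
95^6 = 95^4·95^2 ≡ 64
95^8 ≡ 62
95^12 = 95^8·95^4 ≡ 22
95^16 ≡ 61
95^24 = 95^16·95^8 ≡ 96
95^32 ≡ 35
95^48 = 95^32·95^16 ≡ 1  ← first divisor giving 1
The order is 48.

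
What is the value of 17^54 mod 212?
77

Repeated squaring. Binary of 54 = 110110.
17^1 ≡ 17 (mod 212); 17^2 ≡ 77 (mod 212); 17^4 ≡ 205 (mod 212); 17^8 ≡ 49 (mod 212); 17^16 ≡ 69 (mod 212); 17^32 ≡ 97 (mod 212)
17^54 = 17^2 × 17^4 × 17^16 × 17^32 ≡ 77 (mod 212)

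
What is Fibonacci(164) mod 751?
549

Matrix identity: Q^n = [[F_(n+1), F_n], [F_n, F_(n-1)]] with Q = [[1,1],[1,0]].
n = 164 = 10100100₂. Square-and-multiply, entries mod 751:
Q^1 = [[1,1],[1,0]]
Q^2 = (Q^1)² = [[2,1],[1,1]]
Q^5 = (Q^2)²·Q = [[8,5],[5,3]]
Q^10 = (Q^5)² = [[89,55],[55,34]]
Q^20 = (Q^10)² = [[432,6],[6,426]]
Q^41 = (Q^20)²·Q = [[303,412],[412,642]]
Q^82 = (Q^41)² = [[205,322],[322,634]]
Q^164 = (Q^82)² = [[15,549],[549,217]]
F_164 mod 751 = Q^164[0][1] = 549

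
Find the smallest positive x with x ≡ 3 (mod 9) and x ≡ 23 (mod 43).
66

Using Chinese Remainder Theorem:
M = 9 × 43 = 387
M1 = 43, M2 = 9
y1 = 43^(-1) mod 9 = 4
y2 = 9^(-1) mod 43 = 24
x = (3×43×4 + 23×9×24) mod 387 = 66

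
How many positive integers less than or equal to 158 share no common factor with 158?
78

158 = 2 × 79
φ(n) = n × ∏(1 - 1/p) for each prime p dividing n
φ(158) = 158 × (1 - 1/2) × (1 - 1/79) = 78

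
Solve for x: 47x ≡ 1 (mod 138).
47

gcd(47, 138) = 1, so the inverse exists.
Extended Euclidean algorithm on (138, 47):
138 = 2 × 47 + 44  ⟹  44 = (1)·138 + (-2)·47
47 = 1 × 44 + 3  ⟹  3 = (-1)·138 + (3)·47
44 = 14 × 3 + 2  ⟹  2 = (15)·138 + (-44)·47
3 = 1 × 2 + 1  ⟹  1 = (-16)·138 + (47)·47
So (47)·47 ≡ 1 (mod 138), i.e. 47^(-1) ≡ 47 (mod 138).
Check: 47 × 47 = 2209 ≡ 1 (mod 138)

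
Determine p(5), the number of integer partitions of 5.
7

p(n) counts ways to write n as a sum of positive integers (order ignored).
Examples: 5; 4 + 1; 3 + 2; 3 + 1 + 1; 2 + 2 + 1; ... (7 total)
p(5) = 7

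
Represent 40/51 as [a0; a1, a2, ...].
[0; 1, 3, 1, 1, 1, 3]

Euclidean algorithm steps:
40 = 0 × 51 + 40
51 = 1 × 40 + 11
40 = 3 × 11 + 7
11 = 1 × 7 + 4
7 = 1 × 4 + 3
4 = 1 × 3 + 1
3 = 3 × 1 + 0
Continued fraction: [0; 1, 3, 1, 1, 1, 3]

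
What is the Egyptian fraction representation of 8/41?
1/6 + 1/36 + 1/1476

Greedy algorithm:
8/41: ceiling(41/8) = 6, use 1/6
7/246: ceiling(246/7) = 36, use 1/36
1/1476: ceiling(1476/1) = 1476, use 1/1476
Result: 8/41 = 1/6 + 1/36 + 1/1476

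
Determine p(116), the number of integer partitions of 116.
1188908248

p(n) counts ways to write n as a sum of positive integers (order ignored).
Euler's pentagonal recurrence: p(k) = p(k-1) + p(k-2) - p(k-5) - p(k-7) + p(k-12) + p(k-15) - ... (offsets j(3j∓1)/2, signs ++--, p(0)=1, p(<0)=0).
DP table for k = 0..115: p(0)=1, p(1)=1, p(2)=2, p(3)=3, p(4)=5, p(5)=7, p(6)=11, p(7)=15, p(8)=22, p(9)=30, p(10)=42, p(11)=56, p(12)=77, p(13)=101, p(14)=135, p(15)=176, p(16)=231, p(17)=297, p(18)=385, p(19)=490, p(20)=627, p(21)=792, p(22)=1002, p(23)=1255, p(24)=1575, p(25)=1958, p(26)=2436, p(27)=3010, p(28)=3718, p(29)=4565, p(30)=5604, p(31)=6842, p(32)=8349, p(33)=10143, p(34)=12310, p(35)=14883, p(36)=17977, p(37)=21637, p(38)=26015, p(39)=31185, p(40)=37338, p(41)=44583, p(42)=53174, p(43)=63261, p(44)=75175, p(45)=89134, p(46)=105558, p(47)=124754, p(48)=147273, p(49)=173525, p(50)=204226, p(51)=239943, p(52)=281589, p(53)=329931, p(54)=386155, p(55)=451276, p(56)=526823, p(57)=614154, p(58)=715220, p(59)=831820, p(60)=966467, p(61)=1121505, p(62)=1300156, p(63)=1505499, p(64)=1741630, p(65)=2012558, p(66)=2323520, p(67)=2679689, p(68)=3087735, p(69)=3554345, p(70)=4087968, p(71)=4697205, p(72)=5392783, p(73)=6185689, p(74)=7089500, p(75)=8118264, p(76)=9289091, p(77)=10619863, p(78)=12132164, p(79)=13848650, p(80)=15796476, p(81)=18004327, p(82)=20506255, p(83)=23338469, p(84)=26543660, p(85)=30167357, p(86)=34262962, p(87)=38887673, p(88)=44108109, p(89)=49995925, p(90)=56634173, p(91)=64112359, p(92)=72533807, p(93)=82010177, p(94)=92669720, p(95)=104651419, p(96)=118114304, p(97)=133230930, p(98)=150198136, p(99)=169229875, p(100)=190569292, p(101)=214481126, p(102)=241265379, p(103)=271248950, p(104)=304801365, p(105)=342325709, p(106)=384276336, p(107)=431149389, p(108)=483502844, p(109)=541946240, p(110)=607163746, p(111)=679903203, p(112)=761002156, p(113)=851376628, p(114)=952050665, p(115)=1064144451.
Final step: p(116) = p(115) + p(114) - p(111) - p(109) + p(104) + p(101) - p(94) - p(90) + p(81) + p(76) - p(65) - p(59) + p(46) + p(39) - p(24) - p(16)
= 1064144451 + 952050665 - 679903203 - 541946240 + 304801365 + 214481126 - 92669720 - 56634173 + 18004327 + 9289091 - 2012558 - 831820 + 105558 + 31185 - 1575 - 231
= 1188908248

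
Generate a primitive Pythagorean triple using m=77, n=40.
(4329, 6160, 7529)

Euclid's formula: a = m² - n², b = 2mn, c = m² + n²
m = 77, n = 40
a = 77² - 40² = 5929 - 1600 = 4329
b = 2 × 77 × 40 = 6160
c = 77² + 40² = 5929 + 1600 = 7529
Verification: 4329² + 6160² = 18740241 + 37945600 = 56685841 = 7529² ✓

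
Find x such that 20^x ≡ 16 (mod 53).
16

Baby-step giant-step with step n = ⌈√53⌉ = 8.
Baby steps 20^j mod 53 (j:value) for j=0..7: 0:1, 1:20, 2:29, 3:50, 4:46, 5:19, 6:9, 7:21.
Giant-step multiplier: 20^(-8) ≡ 20^(52-8) = 20^44 ≡ 13 (mod 53).
Giant steps γ_i = 16·13^i mod 53: γ_0=16, γ_1=49, γ_2=1 (in table at j=0).
x = i·n + j = 2·8 + 0 = 16.
Check: 20^16 ≡ 16 (mod 53).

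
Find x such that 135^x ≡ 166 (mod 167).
83

Baby-step giant-step with step n = ⌈√167⌉ = 13.
Baby steps 135^j mod 167 (j:value) for j=0..12: 0:1, 1:135, 2:22, 3:131, 4:150, 5:43, 6:127, 7:111, 8:122, 9:104, 10:12, 11:117, 12:97.
Giant-step multiplier: 135^(-13) ≡ 135^(166-13) = 135^153 ≡ 46 (mod 167).
Giant steps γ_i = 166·46^i mod 167: γ_0=166, γ_1=121, γ_2=55, γ_3=25, γ_4=148, γ_5=128, γ_6=43 (in table at j=5).
x = i·n + j = 6·13 + 5 = 83.
Check: 135^83 ≡ 166 (mod 167).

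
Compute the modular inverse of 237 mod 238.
237

gcd(237, 238) = 1, so the inverse exists.
Extended Euclidean algorithm on (238, 237):
238 = 1 × 237 + 1  ⟹  1 = (1)·238 + (-1)·237
So (-1)·237 ≡ 1 (mod 238), i.e. 237^(-1) ≡ -1 ≡ 237 (mod 238).
Check: 237 × 237 = 56169 ≡ 1 (mod 238)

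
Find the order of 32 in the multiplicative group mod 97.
48

97 is prime, so ord(32) divides φ(97) = 96.
Divisors of 96: 1, 2, 3, 4, 6, 8, 12, 16, 24, 32, 48, 96.
Repeated squaring: 32^1 ≡ 32, 32^2 ≡ 54, 32^4 ≡ 6, 32^8 ≡ 36, 32^16 ≡ 35, 32^32 ≡ 61, 32^64 ≡ 35 (mod 97).
Test 32^d mod 97 for each divisor d in increasing order:
32^1 ≡ 32
32^2 ≡ 54
32^3 = 32^2·32^1 ≡ 79
32^4 ≡ 6
32^6 = 32^4·32^2 ≡ 33
32^8 ≡ 36
32^12 = 32^8·32^4 ≡ 22
32^16 ≡ 35
32^24 = 32^16·32^8 ≡ 96
32^32 ≡ 61
32^48 = 32^32·32^16 ≡ 1  ← first divisor giving 1
The order is 48.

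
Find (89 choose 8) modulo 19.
14

Using Lucas' theorem:
Write n=89 and k=8 in base 19:
n in base 19: [4, 13]
k in base 19: [0, 8]
C(89,8) mod 19 = ∏ C(n_i, k_i) mod 19
Digit binomials (mod 19): C(4,0) = 1; C(13,8) = 1287 ≡ 14
Product: 1 × 14 = 14 ≡ 14 (mod 19)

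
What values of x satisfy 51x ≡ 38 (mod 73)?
x ≡ 58 (mod 73)

gcd(51, 73) = 1, which divides 38, so solutions exist.
Find 51^(-1) mod 73 by the extended Euclidean algorithm:
73 = 1 × 51 + 22  ⟹  22 = (1)·73 + (-1)·51
51 = 2 × 22 + 7  ⟹  7 = (-2)·73 + (3)·51
22 = 3 × 7 + 1  ⟹  1 = (7)·73 + (-10)·51
So (-10)·51 ≡ 1 (mod 73), i.e. 51^(-1) ≡ -10 ≡ 63 (mod 73).
x ≡ 63 × 38 = 2394 ≡ 58 (mod 73).
Check: 51 × 58 = 2958 ≡ 38 (mod 73).
Unique solution: x ≡ 58 (mod 73)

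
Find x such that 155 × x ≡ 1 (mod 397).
146

gcd(155, 397) = 1, so the inverse exists.
Extended Euclidean algorithm on (397, 155):
397 = 2 × 155 + 87  ⟹  87 = (1)·397 + (-2)·155
155 = 1 × 87 + 68  ⟹  68 = (-1)·397 + (3)·155
87 = 1 × 68 + 19  ⟹  19 = (2)·397 + (-5)·155
68 = 3 × 19 + 11  ⟹  11 = (-7)·397 + (18)·155
19 = 1 × 11 + 8  ⟹  8 = (9)·397 + (-23)·155
11 = 1 × 8 + 3  ⟹  3 = (-16)·397 + (41)·155
8 = 2 × 3 + 2  ⟹  2 = (41)·397 + (-105)·155
3 = 1 × 2 + 1  ⟹  1 = (-57)·397 + (146)·155
So (146)·155 ≡ 1 (mod 397), i.e. 155^(-1) ≡ 146 (mod 397).
Check: 155 × 146 = 22630 ≡ 1 (mod 397)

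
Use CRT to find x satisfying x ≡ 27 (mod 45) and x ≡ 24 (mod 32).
792

Using Chinese Remainder Theorem:
M = 45 × 32 = 1440
M1 = 32, M2 = 45
y1 = 32^(-1) mod 45 = 38
y2 = 45^(-1) mod 32 = 5
x = (27×32×38 + 24×45×5) mod 1440 = 792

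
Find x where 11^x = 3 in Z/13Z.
4

Baby-step giant-step with step n = ⌈√13⌉ = 4.
Baby steps 11^j mod 13 (j:value) for j=0..3: 0:1, 1:11, 2:4, 3:5.
Giant-step multiplier: 11^(-4) ≡ 11^(12-4) = 11^8 ≡ 9 (mod 13).
Giant steps γ_i = 3·9^i mod 13: γ_0=3, γ_1=1 (in table at j=0).
x = i·n + j = 1·4 + 0 = 4.
Check: 11^4 ≡ 3 (mod 13).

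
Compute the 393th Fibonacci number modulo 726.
178

Matrix identity: Q^n = [[F_(n+1), F_n], [F_n, F_(n-1)]] with Q = [[1,1],[1,0]].
n = 393 = 110001001₂. Square-and-multiply, entries mod 726:
Q^1 = [[1,1],[1,0]]
Q^3 = (Q^1)²·Q = [[3,2],[2,1]]
Q^6 = (Q^3)² = [[13,8],[8,5]]
Q^12 = (Q^6)² = [[233,144],[144,89]]
Q^24 = (Q^12)² = [[247,630],[630,343]]
Q^49 = (Q^24)²·Q = [[517,529],[529,714]]
Q^98 = (Q^49)² = [[452,703],[703,475]]
Q^196 = (Q^98)² = [[101,459],[459,368]]
Q^393 = (Q^196)²·Q = [[553,178],[178,375]]
F_393 mod 726 = Q^393[0][1] = 178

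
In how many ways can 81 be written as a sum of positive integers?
18004327

p(n) counts ways to write n as a sum of positive integers (order ignored).
Euler's pentagonal recurrence: p(k) = p(k-1) + p(k-2) - p(k-5) - p(k-7) + p(k-12) + p(k-15) - ... (offsets j(3j∓1)/2, signs ++--, p(0)=1, p(<0)=0).
DP table for k = 0..80: p(0)=1, p(1)=1, p(2)=2, p(3)=3, p(4)=5, p(5)=7, p(6)=11, p(7)=15, p(8)=22, p(9)=30, p(10)=42, p(11)=56, p(12)=77, p(13)=101, p(14)=135, p(15)=176, p(16)=231, p(17)=297, p(18)=385, p(19)=490, p(20)=627, p(21)=792, p(22)=1002, p(23)=1255, p(24)=1575, p(25)=1958, p(26)=2436, p(27)=3010, p(28)=3718, p(29)=4565, p(30)=5604, p(31)=6842, p(32)=8349, p(33)=10143, p(34)=12310, p(35)=14883, p(36)=17977, p(37)=21637, p(38)=26015, p(39)=31185, p(40)=37338, p(41)=44583, p(42)=53174, p(43)=63261, p(44)=75175, p(45)=89134, p(46)=105558, p(47)=124754, p(48)=147273, p(49)=173525, p(50)=204226, p(51)=239943, p(52)=281589, p(53)=329931, p(54)=386155, p(55)=451276, p(56)=526823, p(57)=614154, p(58)=715220, p(59)=831820, p(60)=966467, p(61)=1121505, p(62)=1300156, p(63)=1505499, p(64)=1741630, p(65)=2012558, p(66)=2323520, p(67)=2679689, p(68)=3087735, p(69)=3554345, p(70)=4087968, p(71)=4697205, p(72)=5392783, p(73)=6185689, p(74)=7089500, p(75)=8118264, p(76)=9289091, p(77)=10619863, p(78)=12132164, p(79)=13848650, p(80)=15796476.
Final step: p(81) = p(80) + p(79) - p(76) - p(74) + p(69) + p(66) - p(59) - p(55) + p(46) + p(41) - p(30) - p(24) + p(11) + p(4)
= 15796476 + 13848650 - 9289091 - 7089500 + 3554345 + 2323520 - 831820 - 451276 + 105558 + 44583 - 5604 - 1575 + 56 + 5
= 18004327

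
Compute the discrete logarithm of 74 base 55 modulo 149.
33

Baby-step giant-step with step n = ⌈√149⌉ = 13.
Baby steps 55^j mod 149 (j:value) for j=0..12: 0:1, 1:55, 2:45, 3:91, 4:88, 5:72, 6:86, 7:111, 8:145, 9:78, 10:118, 11:83, 12:95.
Giant-step multiplier: 55^(-13) ≡ 55^(148-13) = 55^135 ≡ 15 (mod 149).
Giant steps γ_i = 74·15^i mod 149: γ_0=74, γ_1=67, γ_2=111 (in table at j=7).
x = i·n + j = 2·13 + 7 = 33.
Check: 55^33 ≡ 74 (mod 149).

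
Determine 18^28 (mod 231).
207

Repeated squaring. Binary of 28 = 11100.
18^1 ≡ 18 (mod 231); 18^2 ≡ 93 (mod 231); 18^4 ≡ 102 (mod 231); 18^8 ≡ 9 (mod 231); 18^16 ≡ 81 (mod 231)
18^28 = 18^4 × 18^8 × 18^16 ≡ 207 (mod 231)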